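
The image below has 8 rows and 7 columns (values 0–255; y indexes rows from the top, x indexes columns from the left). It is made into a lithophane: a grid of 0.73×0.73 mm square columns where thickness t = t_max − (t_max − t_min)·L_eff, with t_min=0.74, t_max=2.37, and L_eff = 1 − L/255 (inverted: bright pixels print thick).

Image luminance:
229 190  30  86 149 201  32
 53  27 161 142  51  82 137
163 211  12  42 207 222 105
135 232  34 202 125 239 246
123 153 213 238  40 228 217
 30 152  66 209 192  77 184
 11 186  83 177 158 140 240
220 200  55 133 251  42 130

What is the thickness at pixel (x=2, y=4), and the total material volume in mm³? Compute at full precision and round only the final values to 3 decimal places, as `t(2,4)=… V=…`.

t(2,4)=2.102 V=48.970

span = t_max - t_min = 2.37 - 0.74 = 1.630
L(2,4) = 213, L_eff = 1 - 213/255 = 0.164706 (inverted)
t(2,4) = 2.37 - 1.630·0.164706 = 2.102
Σt over all 8·7 pixels = 781093/8500 ≈ 91.8932941
V = pitch²·Σt = 0.73²·781093/8500 = 48.970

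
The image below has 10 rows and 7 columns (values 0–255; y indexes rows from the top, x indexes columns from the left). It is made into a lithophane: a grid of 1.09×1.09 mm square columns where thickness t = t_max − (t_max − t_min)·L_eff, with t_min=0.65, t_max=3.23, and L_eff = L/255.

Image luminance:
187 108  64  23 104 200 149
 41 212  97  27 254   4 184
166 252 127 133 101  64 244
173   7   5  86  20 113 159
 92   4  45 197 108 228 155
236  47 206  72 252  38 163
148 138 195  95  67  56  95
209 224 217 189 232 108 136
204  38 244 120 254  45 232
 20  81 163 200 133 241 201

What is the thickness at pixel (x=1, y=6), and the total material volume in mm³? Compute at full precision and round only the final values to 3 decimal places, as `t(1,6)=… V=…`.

span = t_max - t_min = 3.23 - 0.65 = 2.580
L(1,6) = 138, L_eff = 138/255 = 0.541176
t(1,6) = 3.23 - 2.580·0.541176 = 1.834
Σt over all 10·7 pixels = 555349/4250 ≈ 130.6703529
V = pitch²·Σt = 1.09²·555349/4250 = 155.249

t(1,6)=1.834 V=155.249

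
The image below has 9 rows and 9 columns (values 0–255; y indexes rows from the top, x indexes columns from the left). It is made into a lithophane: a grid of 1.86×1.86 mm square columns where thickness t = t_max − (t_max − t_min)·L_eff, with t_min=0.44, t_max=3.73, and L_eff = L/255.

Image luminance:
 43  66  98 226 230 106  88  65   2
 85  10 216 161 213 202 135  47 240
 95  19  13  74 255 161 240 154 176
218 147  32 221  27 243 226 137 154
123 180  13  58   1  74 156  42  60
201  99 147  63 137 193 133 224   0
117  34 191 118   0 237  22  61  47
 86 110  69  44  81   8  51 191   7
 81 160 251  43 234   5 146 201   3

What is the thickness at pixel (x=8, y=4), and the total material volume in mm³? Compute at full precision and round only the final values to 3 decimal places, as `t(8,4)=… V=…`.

span = t_max - t_min = 3.73 - 0.44 = 3.290
L(8,4) = 60, L_eff = 60/255 = 0.235294
t(8,4) = 3.73 - 3.290·0.235294 = 2.956
Σt over all 9·9 pixels = 386311/2125 ≈ 181.7934118
V = pitch²·Σt = 1.86²·386311/2125 = 628.932

t(8,4)=2.956 V=628.932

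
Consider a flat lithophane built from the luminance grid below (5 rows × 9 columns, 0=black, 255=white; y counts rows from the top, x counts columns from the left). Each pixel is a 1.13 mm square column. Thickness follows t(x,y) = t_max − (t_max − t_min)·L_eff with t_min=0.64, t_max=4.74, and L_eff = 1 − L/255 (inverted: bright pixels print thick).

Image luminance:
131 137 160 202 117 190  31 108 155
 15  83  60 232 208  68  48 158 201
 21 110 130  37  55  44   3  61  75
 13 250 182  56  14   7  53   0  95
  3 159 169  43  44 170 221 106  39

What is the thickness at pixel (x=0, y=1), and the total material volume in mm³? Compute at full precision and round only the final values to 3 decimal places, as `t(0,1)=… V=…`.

span = t_max - t_min = 4.74 - 0.64 = 4.100
L(0,1) = 15, L_eff = 1 - 15/255 = 0.941176 (inverted)
t(0,1) = 4.74 - 4.100·0.941176 = 0.881
Σt over all 5·9 pixels = 42744/425 ≈ 100.5741176
V = pitch²·Σt = 1.13²·42744/425 = 128.423

t(0,1)=0.881 V=128.423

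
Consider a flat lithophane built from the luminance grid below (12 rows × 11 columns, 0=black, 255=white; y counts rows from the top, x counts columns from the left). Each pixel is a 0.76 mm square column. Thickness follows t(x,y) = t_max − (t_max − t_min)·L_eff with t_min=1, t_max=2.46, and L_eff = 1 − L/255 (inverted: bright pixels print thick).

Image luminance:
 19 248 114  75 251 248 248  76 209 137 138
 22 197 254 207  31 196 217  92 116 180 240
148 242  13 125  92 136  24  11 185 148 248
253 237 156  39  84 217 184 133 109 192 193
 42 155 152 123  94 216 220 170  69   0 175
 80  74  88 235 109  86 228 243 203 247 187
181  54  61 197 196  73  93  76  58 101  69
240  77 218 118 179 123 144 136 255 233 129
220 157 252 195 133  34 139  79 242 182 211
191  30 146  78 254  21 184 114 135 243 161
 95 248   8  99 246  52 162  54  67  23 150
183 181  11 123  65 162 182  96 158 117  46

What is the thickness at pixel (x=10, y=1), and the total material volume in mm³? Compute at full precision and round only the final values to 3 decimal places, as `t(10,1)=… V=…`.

t(10,1)=2.374 V=138.482

span = t_max - t_min = 2.46 - 1 = 1.460
L(10,1) = 240, L_eff = 1 - 240/255 = 0.058824 (inverted)
t(10,1) = 2.46 - 1.460·0.058824 = 2.374
Σt over all 12·11 pixels = 305686/1275 ≈ 239.7537255
V = pitch²·Σt = 0.76²·305686/1275 = 138.482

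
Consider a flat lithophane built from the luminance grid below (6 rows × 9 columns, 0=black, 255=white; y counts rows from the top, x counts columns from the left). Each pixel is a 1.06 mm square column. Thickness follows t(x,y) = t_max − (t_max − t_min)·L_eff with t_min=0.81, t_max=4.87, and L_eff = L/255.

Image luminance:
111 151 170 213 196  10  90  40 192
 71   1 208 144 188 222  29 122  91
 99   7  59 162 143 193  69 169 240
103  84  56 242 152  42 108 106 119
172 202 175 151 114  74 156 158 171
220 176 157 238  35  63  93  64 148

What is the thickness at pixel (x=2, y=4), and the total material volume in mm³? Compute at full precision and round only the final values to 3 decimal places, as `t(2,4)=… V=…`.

span = t_max - t_min = 4.87 - 0.81 = 4.060
L(2,4) = 175, L_eff = 175/255 = 0.686275
t(2,4) = 4.87 - 4.060·0.686275 = 2.084
Σt over all 6·9 pixels = 323048/2125 ≈ 152.0225882
V = pitch²·Σt = 1.06²·323048/2125 = 170.813

t(2,4)=2.084 V=170.813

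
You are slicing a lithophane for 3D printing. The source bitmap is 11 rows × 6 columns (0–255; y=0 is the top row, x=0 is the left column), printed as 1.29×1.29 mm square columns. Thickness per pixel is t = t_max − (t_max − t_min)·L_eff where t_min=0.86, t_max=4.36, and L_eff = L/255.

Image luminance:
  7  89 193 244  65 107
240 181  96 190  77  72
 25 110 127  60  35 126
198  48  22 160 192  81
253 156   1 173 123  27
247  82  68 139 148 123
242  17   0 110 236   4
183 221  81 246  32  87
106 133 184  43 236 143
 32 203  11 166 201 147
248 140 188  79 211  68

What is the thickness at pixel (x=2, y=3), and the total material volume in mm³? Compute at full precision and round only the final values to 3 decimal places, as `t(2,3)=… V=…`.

t(2,3)=4.058 V=289.673

span = t_max - t_min = 4.36 - 0.86 = 3.500
L(2,3) = 22, L_eff = 22/255 = 0.086275
t(2,3) = 4.36 - 3.500·0.086275 = 4.058
Σt over all 11·6 pixels = 147961/850 ≈ 174.0717647
V = pitch²·Σt = 1.29²·147961/850 = 289.673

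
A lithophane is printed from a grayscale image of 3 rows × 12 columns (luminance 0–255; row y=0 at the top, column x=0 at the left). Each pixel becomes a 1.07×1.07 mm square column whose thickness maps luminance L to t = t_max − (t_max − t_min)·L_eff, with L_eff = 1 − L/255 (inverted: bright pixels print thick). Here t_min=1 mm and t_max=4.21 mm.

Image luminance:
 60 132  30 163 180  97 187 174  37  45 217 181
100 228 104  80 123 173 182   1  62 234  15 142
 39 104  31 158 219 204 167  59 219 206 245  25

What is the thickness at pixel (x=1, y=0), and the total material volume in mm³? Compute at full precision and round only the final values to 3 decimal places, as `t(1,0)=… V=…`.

t(1,0)=2.662 V=107.844

span = t_max - t_min = 4.21 - 1 = 3.210
L(1,0) = 132, L_eff = 1 - 132/255 = 0.482353 (inverted)
t(1,0) = 4.21 - 3.210·0.482353 = 2.662
Σt over all 3·12 pixels = 800661/8500 ≈ 94.1954118
V = pitch²·Σt = 1.07²·800661/8500 = 107.844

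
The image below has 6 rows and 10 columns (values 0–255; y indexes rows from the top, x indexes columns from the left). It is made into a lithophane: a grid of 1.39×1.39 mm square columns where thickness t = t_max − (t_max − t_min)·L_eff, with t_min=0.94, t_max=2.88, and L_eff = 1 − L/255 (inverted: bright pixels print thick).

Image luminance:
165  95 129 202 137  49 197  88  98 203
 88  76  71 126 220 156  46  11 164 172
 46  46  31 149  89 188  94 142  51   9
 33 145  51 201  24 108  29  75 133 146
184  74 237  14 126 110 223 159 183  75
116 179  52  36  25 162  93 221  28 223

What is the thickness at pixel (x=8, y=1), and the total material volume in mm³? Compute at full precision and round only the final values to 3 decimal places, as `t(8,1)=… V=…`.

span = t_max - t_min = 2.88 - 0.94 = 1.940
L(8,1) = 164, L_eff = 1 - 164/255 = 0.356863 (inverted)
t(8,1) = 2.88 - 1.940·0.356863 = 2.188
Σt over all 6·10 pixels = 1378991/12750 ≈ 108.1561569
V = pitch²·Σt = 1.39²·1378991/12750 = 208.969

t(8,1)=2.188 V=208.969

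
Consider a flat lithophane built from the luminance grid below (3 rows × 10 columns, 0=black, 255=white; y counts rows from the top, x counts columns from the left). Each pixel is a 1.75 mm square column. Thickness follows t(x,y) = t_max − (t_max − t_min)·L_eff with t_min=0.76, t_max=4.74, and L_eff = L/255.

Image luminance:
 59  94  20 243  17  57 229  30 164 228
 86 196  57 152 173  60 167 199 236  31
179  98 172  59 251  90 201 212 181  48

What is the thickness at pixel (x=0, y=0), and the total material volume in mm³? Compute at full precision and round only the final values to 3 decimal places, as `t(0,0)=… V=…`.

t(0,0)=3.819 V=244.817

span = t_max - t_min = 4.74 - 0.76 = 3.980
L(0,0) = 59, L_eff = 59/255 = 0.231373
t(0,0) = 4.74 - 3.980·0.231373 = 3.819
Σt over all 3·10 pixels = 1019239/12750 ≈ 79.9403137
V = pitch²·Σt = 1.75²·1019239/12750 = 244.817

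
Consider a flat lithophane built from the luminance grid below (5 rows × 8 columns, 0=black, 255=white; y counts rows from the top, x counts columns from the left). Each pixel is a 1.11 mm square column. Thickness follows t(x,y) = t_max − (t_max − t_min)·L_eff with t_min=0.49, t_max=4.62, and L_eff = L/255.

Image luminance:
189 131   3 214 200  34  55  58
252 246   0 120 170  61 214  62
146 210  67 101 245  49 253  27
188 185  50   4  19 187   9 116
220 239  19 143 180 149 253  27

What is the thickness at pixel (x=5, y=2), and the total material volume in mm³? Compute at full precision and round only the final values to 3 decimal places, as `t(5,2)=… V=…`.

t(5,2)=3.826 V=126.020

span = t_max - t_min = 4.62 - 0.49 = 4.130
L(5,2) = 49, L_eff = 49/255 = 0.192157
t(5,2) = 4.62 - 4.130·0.192157 = 3.826
Σt over all 5·8 pixels = 521633/5100 ≈ 102.2809804
V = pitch²·Σt = 1.11²·521633/5100 = 126.020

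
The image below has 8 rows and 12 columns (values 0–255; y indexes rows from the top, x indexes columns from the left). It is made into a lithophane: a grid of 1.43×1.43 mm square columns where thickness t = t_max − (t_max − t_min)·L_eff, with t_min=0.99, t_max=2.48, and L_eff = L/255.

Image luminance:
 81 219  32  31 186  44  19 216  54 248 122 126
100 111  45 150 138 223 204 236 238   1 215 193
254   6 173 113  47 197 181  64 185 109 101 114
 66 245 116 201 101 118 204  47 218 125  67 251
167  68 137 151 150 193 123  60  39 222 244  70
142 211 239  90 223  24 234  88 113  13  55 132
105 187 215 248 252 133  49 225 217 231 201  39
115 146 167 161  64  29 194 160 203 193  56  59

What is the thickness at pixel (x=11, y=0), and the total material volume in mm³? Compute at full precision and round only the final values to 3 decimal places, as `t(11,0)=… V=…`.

t(11,0)=1.744 V=327.073

span = t_max - t_min = 2.48 - 0.99 = 1.490
L(11,0) = 126, L_eff = 126/255 = 0.494118
t(11,0) = 2.48 - 1.490·0.494118 = 1.744
Σt over all 8·12 pixels = 1019653/6375 ≈ 159.9455686
V = pitch²·Σt = 1.43²·1019653/6375 = 327.073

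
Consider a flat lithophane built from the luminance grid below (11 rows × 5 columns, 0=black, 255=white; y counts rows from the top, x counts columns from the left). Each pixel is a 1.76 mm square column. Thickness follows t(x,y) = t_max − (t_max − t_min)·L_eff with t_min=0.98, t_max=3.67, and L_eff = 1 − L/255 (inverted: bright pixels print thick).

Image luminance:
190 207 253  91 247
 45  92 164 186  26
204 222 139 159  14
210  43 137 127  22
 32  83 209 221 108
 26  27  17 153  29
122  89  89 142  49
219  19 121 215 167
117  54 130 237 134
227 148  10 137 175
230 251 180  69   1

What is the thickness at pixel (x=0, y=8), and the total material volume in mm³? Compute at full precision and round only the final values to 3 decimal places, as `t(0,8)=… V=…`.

t(0,8)=2.214 V=396.187

span = t_max - t_min = 3.67 - 0.98 = 2.690
L(0,8) = 117, L_eff = 1 - 117/255 = 0.541176 (inverted)
t(0,8) = 3.67 - 2.690·0.541176 = 2.214
Σt over all 11·5 pixels = 652297/5100 ≈ 127.9013725
V = pitch²·Σt = 1.76²·652297/5100 = 396.187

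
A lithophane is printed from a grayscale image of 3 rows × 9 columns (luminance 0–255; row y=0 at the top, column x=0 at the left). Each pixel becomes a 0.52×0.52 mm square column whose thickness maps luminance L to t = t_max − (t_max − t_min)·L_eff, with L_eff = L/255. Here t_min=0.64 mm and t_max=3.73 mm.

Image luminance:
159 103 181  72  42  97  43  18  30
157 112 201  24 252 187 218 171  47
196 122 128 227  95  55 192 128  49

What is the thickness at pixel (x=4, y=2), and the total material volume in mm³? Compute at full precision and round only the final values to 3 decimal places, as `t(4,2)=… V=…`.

span = t_max - t_min = 3.73 - 0.64 = 3.090
L(4,2) = 95, L_eff = 95/255 = 0.372549
t(4,2) = 3.73 - 3.090·0.372549 = 2.579
Σt over all 3·9 pixels = 515517/8500 ≈ 60.6490588
V = pitch²·Σt = 0.52²·515517/8500 = 16.400

t(4,2)=2.579 V=16.400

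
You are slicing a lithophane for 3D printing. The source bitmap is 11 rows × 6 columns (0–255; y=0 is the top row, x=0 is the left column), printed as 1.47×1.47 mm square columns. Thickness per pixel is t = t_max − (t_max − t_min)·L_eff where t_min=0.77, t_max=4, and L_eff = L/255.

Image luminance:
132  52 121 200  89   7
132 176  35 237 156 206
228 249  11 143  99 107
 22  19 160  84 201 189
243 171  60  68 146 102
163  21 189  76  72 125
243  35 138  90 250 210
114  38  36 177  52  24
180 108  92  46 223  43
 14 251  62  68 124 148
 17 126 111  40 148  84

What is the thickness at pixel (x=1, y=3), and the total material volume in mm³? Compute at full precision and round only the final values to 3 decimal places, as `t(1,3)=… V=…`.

t(1,3)=3.759 V=357.446

span = t_max - t_min = 4 - 0.77 = 3.230
L(1,3) = 19, L_eff = 19/255 = 0.074510
t(1,3) = 4 - 3.230·0.074510 = 3.759
Σt over all 11·6 pixels = 248123/1500 ≈ 165.4153333
V = pitch²·Σt = 1.47²·248123/1500 = 357.446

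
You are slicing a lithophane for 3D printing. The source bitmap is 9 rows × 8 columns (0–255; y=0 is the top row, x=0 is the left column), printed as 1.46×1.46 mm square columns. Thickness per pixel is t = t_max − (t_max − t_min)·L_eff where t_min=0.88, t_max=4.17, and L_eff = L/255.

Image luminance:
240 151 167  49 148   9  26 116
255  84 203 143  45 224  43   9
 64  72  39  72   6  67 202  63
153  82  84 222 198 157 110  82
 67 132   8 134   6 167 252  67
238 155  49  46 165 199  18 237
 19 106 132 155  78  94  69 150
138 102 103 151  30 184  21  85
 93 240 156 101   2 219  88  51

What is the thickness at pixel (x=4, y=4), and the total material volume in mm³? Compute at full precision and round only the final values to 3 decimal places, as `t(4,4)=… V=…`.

span = t_max - t_min = 4.17 - 0.88 = 3.290
L(4,4) = 6, L_eff = 6/255 = 0.023529
t(4,4) = 4.17 - 3.290·0.023529 = 4.093
Σt over all 9·8 pixels = 73439/375 ≈ 195.8373333
V = pitch²·Σt = 1.46²·73439/375 = 417.447

t(4,4)=4.093 V=417.447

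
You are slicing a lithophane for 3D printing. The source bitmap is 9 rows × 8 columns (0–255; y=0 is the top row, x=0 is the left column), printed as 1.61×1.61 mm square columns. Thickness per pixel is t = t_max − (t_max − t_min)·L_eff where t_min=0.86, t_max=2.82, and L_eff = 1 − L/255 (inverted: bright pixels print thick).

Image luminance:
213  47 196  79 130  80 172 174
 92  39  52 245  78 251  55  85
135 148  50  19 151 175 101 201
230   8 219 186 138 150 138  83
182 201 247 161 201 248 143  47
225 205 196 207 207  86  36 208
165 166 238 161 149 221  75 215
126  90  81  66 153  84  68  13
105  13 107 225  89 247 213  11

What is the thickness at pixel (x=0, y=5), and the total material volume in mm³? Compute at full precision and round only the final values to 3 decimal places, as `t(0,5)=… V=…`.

span = t_max - t_min = 2.82 - 0.86 = 1.960
L(0,5) = 225, L_eff = 1 - 225/255 = 0.117647 (inverted)
t(0,5) = 2.82 - 1.960·0.117647 = 2.589
Σt over all 9·8 pixels = 884789/6375 ≈ 138.7904314
V = pitch²·Σt = 1.61²·884789/6375 = 359.759

t(0,5)=2.589 V=359.759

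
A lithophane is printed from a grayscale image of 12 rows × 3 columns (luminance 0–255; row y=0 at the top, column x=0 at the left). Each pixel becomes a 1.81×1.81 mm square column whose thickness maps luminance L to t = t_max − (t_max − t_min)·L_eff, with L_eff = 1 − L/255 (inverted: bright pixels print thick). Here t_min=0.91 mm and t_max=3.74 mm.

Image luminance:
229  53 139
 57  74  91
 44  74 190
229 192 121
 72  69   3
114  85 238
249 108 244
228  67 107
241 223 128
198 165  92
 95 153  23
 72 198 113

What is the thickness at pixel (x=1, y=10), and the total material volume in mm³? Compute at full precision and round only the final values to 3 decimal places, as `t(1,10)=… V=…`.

t(1,10)=2.608 V=281.045

span = t_max - t_min = 3.74 - 0.91 = 2.830
L(1,10) = 153, L_eff = 1 - 153/255 = 0.400000 (inverted)
t(1,10) = 3.74 - 2.830·0.400000 = 2.608
Σt over all 12·3 pixels = 1093777/12750 ≈ 85.7864314
V = pitch²·Σt = 1.81²·1093777/12750 = 281.045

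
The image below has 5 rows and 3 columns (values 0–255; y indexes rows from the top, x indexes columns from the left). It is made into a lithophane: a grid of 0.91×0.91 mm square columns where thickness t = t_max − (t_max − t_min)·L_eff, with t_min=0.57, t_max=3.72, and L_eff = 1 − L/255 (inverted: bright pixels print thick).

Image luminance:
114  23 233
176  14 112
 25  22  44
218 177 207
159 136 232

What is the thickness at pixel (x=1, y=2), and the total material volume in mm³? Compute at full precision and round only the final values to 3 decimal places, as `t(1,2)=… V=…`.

span = t_max - t_min = 3.72 - 0.57 = 3.150
L(1,2) = 22, L_eff = 1 - 22/255 = 0.913725 (inverted)
t(1,2) = 3.72 - 3.150·0.913725 = 0.842
Σt over all 5·3 pixels = 54267/1700 ≈ 31.9217647
V = pitch²·Σt = 0.91²·54267/1700 = 26.434

t(1,2)=0.842 V=26.434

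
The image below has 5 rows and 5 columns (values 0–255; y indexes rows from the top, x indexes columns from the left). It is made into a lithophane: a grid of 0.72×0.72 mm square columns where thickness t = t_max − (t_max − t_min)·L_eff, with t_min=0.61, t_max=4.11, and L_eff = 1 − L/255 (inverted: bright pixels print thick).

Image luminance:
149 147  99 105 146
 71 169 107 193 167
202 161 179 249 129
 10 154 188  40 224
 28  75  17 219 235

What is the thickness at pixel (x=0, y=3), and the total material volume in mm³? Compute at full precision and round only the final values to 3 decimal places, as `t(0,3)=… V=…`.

span = t_max - t_min = 4.11 - 0.61 = 3.500
L(0,3) = 10, L_eff = 1 - 10/255 = 0.960784 (inverted)
t(0,3) = 4.11 - 3.500·0.960784 = 0.747
Σt over all 5·5 pixels = 64037/1020 ≈ 62.7813725
V = pitch²·Σt = 0.72²·64037/1020 = 32.546

t(0,3)=0.747 V=32.546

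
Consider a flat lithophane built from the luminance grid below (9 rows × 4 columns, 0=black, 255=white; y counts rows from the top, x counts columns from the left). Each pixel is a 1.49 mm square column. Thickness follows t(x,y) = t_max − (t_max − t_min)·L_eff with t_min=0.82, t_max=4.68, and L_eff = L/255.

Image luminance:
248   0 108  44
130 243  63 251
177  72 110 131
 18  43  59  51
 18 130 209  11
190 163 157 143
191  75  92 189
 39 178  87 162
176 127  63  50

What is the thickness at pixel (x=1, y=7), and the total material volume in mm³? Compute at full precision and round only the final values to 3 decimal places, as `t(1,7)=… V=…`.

t(1,7)=1.986 V=232.964

span = t_max - t_min = 4.68 - 0.82 = 3.860
L(1,7) = 178, L_eff = 178/255 = 0.698039
t(1,7) = 4.68 - 3.860·0.698039 = 1.986
Σt over all 9·4 pixels = 668953/6375 ≈ 104.9338039
V = pitch²·Σt = 1.49²·668953/6375 = 232.964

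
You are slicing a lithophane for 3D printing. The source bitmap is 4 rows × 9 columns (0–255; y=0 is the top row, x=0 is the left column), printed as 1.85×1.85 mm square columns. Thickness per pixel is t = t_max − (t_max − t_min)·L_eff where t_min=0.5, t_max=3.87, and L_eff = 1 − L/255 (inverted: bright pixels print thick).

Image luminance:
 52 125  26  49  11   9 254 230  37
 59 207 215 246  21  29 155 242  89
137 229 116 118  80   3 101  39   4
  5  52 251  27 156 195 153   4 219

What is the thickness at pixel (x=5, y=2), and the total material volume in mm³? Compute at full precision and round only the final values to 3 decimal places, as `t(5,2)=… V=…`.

span = t_max - t_min = 3.87 - 0.5 = 3.370
L(5,2) = 3, L_eff = 1 - 3/255 = 0.988235 (inverted)
t(5,2) = 3.87 - 3.370·0.988235 = 0.540
Σt over all 4·9 pixels = 119231/1700 ≈ 70.1358824
V = pitch²·Σt = 1.85²·119231/1700 = 240.040

t(5,2)=0.540 V=240.040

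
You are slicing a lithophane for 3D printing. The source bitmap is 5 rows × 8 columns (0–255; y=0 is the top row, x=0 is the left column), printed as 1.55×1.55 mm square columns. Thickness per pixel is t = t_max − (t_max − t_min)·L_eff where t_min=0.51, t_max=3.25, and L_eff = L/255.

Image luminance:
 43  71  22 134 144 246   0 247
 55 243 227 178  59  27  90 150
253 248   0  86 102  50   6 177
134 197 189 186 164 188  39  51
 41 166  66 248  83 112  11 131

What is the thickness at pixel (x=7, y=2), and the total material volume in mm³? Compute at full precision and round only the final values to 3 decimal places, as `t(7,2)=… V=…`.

t(7,2)=1.348 V=186.760

span = t_max - t_min = 3.25 - 0.51 = 2.740
L(7,2) = 177, L_eff = 177/255 = 0.694118
t(7,2) = 3.25 - 2.740·0.694118 = 1.348
Σt over all 5·8 pixels = 495566/6375 ≈ 77.7358431
V = pitch²·Σt = 1.55²·495566/6375 = 186.760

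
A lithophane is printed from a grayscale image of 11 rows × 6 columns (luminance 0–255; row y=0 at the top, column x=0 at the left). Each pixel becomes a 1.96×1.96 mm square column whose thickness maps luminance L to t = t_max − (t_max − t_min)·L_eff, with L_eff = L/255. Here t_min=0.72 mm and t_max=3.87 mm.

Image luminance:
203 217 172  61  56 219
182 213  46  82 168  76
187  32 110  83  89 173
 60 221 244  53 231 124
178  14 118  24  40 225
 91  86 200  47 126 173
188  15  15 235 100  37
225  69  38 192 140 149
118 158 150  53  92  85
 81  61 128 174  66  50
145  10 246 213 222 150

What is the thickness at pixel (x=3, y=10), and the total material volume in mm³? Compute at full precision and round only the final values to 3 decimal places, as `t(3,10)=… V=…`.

t(3,10)=1.239 V=590.714

span = t_max - t_min = 3.87 - 0.72 = 3.150
L(3,10) = 213, L_eff = 213/255 = 0.835294
t(3,10) = 3.87 - 3.150·0.835294 = 1.239
Σt over all 11·6 pixels = 52281/340 ≈ 153.7676471
V = pitch²·Σt = 1.96²·52281/340 = 590.714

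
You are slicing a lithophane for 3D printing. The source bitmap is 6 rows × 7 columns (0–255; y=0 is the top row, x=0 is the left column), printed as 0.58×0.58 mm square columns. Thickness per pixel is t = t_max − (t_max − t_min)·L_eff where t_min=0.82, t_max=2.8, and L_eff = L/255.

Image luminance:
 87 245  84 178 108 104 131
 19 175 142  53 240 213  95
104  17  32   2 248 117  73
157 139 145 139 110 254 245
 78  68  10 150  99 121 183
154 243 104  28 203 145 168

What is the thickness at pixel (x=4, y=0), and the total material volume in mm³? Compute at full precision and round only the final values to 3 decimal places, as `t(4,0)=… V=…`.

span = t_max - t_min = 2.8 - 0.82 = 1.980
L(4,0) = 108, L_eff = 108/255 = 0.423529
t(4,0) = 2.8 - 1.980·0.423529 = 1.961
Σt over all 6·7 pixels = 32127/425 ≈ 75.5929412
V = pitch²·Σt = 0.58²·32127/425 = 25.429

t(4,0)=1.961 V=25.429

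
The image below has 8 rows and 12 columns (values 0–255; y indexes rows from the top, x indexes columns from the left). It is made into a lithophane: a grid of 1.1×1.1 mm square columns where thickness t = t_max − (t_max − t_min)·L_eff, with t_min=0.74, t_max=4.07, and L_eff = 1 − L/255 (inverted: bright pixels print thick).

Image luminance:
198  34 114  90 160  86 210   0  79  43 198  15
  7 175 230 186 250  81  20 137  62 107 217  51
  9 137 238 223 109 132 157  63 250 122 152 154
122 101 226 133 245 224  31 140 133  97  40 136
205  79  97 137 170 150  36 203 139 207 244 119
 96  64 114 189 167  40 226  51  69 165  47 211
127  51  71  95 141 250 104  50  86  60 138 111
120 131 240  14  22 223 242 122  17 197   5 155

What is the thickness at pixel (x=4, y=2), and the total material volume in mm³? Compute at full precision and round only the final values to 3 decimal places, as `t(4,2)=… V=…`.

span = t_max - t_min = 4.07 - 0.74 = 3.330
L(4,2) = 109, L_eff = 1 - 109/255 = 0.572549 (inverted)
t(4,2) = 4.07 - 3.330·0.572549 = 2.163
Σt over all 8·12 pixels = 229.326
V = pitch²·Σt = 1.1²·229.326 = 277.484

t(4,2)=2.163 V=277.484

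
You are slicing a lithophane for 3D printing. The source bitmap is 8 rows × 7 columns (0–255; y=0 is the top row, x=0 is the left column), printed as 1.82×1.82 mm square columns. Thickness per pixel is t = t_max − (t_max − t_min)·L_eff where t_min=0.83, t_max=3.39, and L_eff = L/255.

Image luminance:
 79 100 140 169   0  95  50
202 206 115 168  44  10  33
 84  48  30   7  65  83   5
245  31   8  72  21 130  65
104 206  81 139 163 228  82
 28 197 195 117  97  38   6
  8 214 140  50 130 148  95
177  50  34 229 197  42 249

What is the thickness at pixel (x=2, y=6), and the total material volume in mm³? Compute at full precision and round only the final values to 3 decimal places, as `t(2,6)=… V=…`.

t(2,6)=1.985 V=437.649

span = t_max - t_min = 3.39 - 0.83 = 2.560
L(2,6) = 140, L_eff = 140/255 = 0.549020
t(2,6) = 3.39 - 2.560·0.549020 = 1.985
Σt over all 8·7 pixels = 842294/6375 ≈ 132.1245490
V = pitch²·Σt = 1.82²·842294/6375 = 437.649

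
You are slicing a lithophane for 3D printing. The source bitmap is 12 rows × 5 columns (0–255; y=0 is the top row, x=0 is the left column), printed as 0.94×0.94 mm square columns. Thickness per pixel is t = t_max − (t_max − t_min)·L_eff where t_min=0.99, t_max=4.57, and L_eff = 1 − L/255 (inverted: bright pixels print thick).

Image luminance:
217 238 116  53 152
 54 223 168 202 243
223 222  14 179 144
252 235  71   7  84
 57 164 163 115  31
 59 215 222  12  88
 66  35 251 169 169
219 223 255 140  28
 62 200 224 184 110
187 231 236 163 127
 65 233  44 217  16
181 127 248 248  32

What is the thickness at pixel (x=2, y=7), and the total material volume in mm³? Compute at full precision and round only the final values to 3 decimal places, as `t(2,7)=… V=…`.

span = t_max - t_min = 4.57 - 0.99 = 3.580
L(2,7) = 255, L_eff = 1 - 255/255 = 0.000000 (inverted)
t(2,7) = 4.57 - 3.580·0.000000 = 4.570
Σt over all 12·5 pixels = 784259/4250 ≈ 184.5315294
V = pitch²·Σt = 0.94²·784259/4250 = 163.052

t(2,7)=4.570 V=163.052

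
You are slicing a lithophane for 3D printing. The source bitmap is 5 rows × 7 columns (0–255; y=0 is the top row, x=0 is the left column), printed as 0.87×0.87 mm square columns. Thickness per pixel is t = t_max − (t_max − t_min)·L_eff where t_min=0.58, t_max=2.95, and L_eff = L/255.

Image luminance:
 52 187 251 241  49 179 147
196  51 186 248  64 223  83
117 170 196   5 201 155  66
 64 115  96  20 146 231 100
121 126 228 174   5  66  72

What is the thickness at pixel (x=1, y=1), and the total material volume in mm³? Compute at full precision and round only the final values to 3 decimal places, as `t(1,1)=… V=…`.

t(1,1)=2.476 V=45.572

span = t_max - t_min = 2.95 - 0.58 = 2.370
L(1,1) = 51, L_eff = 51/255 = 0.200000
t(1,1) = 2.95 - 2.370·0.200000 = 2.476
Σt over all 5·7 pixels = 127944/2125 ≈ 60.2089412
V = pitch²·Σt = 0.87²·127944/2125 = 45.572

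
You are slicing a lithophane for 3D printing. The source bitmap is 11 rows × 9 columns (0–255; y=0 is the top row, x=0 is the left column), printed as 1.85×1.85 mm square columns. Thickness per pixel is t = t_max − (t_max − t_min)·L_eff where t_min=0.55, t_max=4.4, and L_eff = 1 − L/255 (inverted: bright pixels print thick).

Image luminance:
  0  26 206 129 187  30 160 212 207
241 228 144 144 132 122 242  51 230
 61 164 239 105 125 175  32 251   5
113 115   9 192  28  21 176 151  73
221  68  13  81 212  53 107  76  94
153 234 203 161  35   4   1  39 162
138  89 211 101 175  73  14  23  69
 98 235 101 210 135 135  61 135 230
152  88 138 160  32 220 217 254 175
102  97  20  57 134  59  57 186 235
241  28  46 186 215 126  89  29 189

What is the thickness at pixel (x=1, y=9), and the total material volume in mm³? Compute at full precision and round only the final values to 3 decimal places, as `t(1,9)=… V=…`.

t(1,9)=2.015 V=827.514

span = t_max - t_min = 4.4 - 0.55 = 3.850
L(1,9) = 97, L_eff = 1 - 97/255 = 0.619608 (inverted)
t(1,9) = 4.4 - 3.850·0.619608 = 2.015
Σt over all 11·9 pixels = 411037/1700 ≈ 241.7864706
V = pitch²·Σt = 1.85²·411037/1700 = 827.514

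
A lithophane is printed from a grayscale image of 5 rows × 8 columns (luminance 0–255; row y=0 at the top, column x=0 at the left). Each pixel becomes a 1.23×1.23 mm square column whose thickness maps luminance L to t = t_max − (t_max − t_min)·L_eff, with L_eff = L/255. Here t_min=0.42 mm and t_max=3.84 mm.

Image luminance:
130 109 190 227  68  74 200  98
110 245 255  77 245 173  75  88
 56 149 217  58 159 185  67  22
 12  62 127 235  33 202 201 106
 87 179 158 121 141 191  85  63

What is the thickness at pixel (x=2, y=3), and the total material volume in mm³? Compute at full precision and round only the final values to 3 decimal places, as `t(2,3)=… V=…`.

span = t_max - t_min = 3.84 - 0.42 = 3.420
L(2,3) = 127, L_eff = 127/255 = 0.498039
t(2,3) = 3.84 - 3.420·0.498039 = 2.137
Σt over all 5·8 pixels = 35184/425 ≈ 82.7858824
V = pitch²·Σt = 1.23²·35184/425 = 125.247

t(2,3)=2.137 V=125.247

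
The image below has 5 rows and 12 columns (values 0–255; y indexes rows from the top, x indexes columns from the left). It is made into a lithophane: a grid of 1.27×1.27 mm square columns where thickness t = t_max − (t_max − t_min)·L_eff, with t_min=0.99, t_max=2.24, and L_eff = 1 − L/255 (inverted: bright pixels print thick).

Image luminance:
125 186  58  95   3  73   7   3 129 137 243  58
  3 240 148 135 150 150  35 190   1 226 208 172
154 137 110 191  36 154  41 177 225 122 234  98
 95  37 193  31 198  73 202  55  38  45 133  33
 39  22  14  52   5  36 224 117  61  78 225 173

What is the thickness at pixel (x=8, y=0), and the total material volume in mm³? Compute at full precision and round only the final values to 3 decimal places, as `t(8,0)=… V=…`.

t(8,0)=1.622 V=148.249

span = t_max - t_min = 2.24 - 0.99 = 1.250
L(8,0) = 129, L_eff = 1 - 129/255 = 0.494118 (inverted)
t(8,0) = 2.24 - 1.250·0.494118 = 1.622
Σt over all 5·12 pixels = 31251/340 ≈ 91.9147059
V = pitch²·Σt = 1.27²·31251/340 = 148.249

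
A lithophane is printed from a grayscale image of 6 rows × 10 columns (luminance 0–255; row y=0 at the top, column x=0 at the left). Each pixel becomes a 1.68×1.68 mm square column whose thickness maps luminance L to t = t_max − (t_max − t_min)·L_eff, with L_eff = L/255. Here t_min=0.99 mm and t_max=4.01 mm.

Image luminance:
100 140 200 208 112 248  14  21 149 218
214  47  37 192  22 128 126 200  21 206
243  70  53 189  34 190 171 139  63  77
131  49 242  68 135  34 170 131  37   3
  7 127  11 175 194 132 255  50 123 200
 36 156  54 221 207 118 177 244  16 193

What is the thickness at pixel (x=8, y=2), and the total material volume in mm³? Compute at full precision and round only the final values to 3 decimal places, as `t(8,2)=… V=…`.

t(8,2)=3.264 V=427.438

span = t_max - t_min = 4.01 - 0.99 = 3.020
L(8,2) = 63, L_eff = 63/255 = 0.247059
t(8,2) = 4.01 - 3.020·0.247059 = 3.264
Σt over all 6·10 pixels = 965461/6375 ≈ 151.4448627
V = pitch²·Σt = 1.68²·965461/6375 = 427.438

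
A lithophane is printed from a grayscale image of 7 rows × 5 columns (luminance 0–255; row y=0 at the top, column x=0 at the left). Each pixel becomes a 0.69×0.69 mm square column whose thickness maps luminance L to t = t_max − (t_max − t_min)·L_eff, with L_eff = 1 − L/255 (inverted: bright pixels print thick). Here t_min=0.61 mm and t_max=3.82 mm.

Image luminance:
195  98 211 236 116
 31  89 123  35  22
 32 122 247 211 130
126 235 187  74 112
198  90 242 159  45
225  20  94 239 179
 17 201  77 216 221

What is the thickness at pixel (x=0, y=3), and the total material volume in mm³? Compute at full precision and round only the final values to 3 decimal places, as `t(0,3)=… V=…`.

span = t_max - t_min = 3.82 - 0.61 = 3.210
L(0,3) = 126, L_eff = 1 - 126/255 = 0.505882 (inverted)
t(0,3) = 3.82 - 3.210·0.505882 = 2.196
Σt over all 7·5 pixels = 35048/425 ≈ 82.4658824
V = pitch²·Σt = 0.69²·35048/425 = 39.262

t(0,3)=2.196 V=39.262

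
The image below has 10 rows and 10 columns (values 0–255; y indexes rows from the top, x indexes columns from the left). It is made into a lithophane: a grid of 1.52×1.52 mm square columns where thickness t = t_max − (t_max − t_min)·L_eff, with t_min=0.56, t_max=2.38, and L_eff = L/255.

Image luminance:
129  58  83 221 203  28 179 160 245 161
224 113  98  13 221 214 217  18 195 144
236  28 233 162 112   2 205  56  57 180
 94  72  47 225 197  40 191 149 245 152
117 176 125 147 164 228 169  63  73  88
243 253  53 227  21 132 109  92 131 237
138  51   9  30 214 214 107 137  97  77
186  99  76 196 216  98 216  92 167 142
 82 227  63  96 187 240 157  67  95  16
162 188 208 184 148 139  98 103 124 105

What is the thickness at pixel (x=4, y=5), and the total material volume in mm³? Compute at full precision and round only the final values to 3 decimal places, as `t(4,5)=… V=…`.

t(4,5)=2.230 V=323.864

span = t_max - t_min = 2.38 - 0.56 = 1.820
L(4,5) = 21, L_eff = 21/255 = 0.082353
t(4,5) = 2.38 - 1.820·0.082353 = 2.230
Σt over all 10·10 pixels = 893627/6375 ≈ 140.1767843
V = pitch²·Σt = 1.52²·893627/6375 = 323.864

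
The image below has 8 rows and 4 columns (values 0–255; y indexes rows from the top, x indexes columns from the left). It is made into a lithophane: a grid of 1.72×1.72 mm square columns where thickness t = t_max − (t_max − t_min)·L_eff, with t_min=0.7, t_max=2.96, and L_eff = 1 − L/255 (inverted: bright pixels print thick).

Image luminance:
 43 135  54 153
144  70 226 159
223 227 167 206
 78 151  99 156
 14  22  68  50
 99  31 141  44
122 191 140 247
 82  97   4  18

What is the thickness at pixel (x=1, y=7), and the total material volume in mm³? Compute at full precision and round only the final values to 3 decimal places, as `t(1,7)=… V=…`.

t(1,7)=1.560 V=162.258

span = t_max - t_min = 2.96 - 0.7 = 2.260
L(1,7) = 97, L_eff = 1 - 97/255 = 0.619608 (inverted)
t(1,7) = 2.96 - 2.260·0.619608 = 1.560
Σt over all 8·4 pixels = 699293/12750 ≈ 54.8465098
V = pitch²·Σt = 1.72²·699293/12750 = 162.258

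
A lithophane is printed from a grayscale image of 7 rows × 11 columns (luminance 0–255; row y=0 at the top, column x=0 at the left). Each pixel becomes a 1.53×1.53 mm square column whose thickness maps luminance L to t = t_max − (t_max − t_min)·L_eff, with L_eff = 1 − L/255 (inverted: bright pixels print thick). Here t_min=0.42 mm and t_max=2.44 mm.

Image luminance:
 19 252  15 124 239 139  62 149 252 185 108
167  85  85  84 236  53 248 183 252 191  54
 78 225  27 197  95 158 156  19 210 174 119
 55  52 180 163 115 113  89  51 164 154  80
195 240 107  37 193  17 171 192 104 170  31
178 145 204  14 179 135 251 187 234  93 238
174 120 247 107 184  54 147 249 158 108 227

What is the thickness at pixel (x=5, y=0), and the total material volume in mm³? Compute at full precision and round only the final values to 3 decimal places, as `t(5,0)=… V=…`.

span = t_max - t_min = 2.44 - 0.42 = 2.020
L(5,0) = 139, L_eff = 1 - 139/255 = 0.454902 (inverted)
t(5,0) = 2.44 - 2.020·0.454902 = 1.521
Σt over all 7·11 pixels = 1517881/12750 ≈ 119.0494902
V = pitch²·Σt = 1.53²·1517881/12750 = 278.683

t(5,0)=1.521 V=278.683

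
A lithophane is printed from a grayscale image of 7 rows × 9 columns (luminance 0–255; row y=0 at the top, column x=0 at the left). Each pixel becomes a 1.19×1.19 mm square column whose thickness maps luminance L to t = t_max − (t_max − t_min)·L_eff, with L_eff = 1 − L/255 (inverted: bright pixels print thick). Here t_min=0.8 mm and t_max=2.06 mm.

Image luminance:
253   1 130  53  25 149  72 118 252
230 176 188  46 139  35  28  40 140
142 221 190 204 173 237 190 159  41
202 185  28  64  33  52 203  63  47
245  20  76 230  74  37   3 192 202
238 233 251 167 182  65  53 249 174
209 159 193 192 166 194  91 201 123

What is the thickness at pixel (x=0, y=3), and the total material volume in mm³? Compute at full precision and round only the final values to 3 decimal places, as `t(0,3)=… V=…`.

span = t_max - t_min = 2.06 - 0.8 = 1.260
L(0,3) = 202, L_eff = 1 - 202/255 = 0.207843 (inverted)
t(0,3) = 2.06 - 1.260·0.207843 = 1.798
Σt over all 7·9 pixels = 198744/2125 ≈ 93.5265882
V = pitch²·Σt = 1.19²·198744/2125 = 132.443

t(0,3)=1.798 V=132.443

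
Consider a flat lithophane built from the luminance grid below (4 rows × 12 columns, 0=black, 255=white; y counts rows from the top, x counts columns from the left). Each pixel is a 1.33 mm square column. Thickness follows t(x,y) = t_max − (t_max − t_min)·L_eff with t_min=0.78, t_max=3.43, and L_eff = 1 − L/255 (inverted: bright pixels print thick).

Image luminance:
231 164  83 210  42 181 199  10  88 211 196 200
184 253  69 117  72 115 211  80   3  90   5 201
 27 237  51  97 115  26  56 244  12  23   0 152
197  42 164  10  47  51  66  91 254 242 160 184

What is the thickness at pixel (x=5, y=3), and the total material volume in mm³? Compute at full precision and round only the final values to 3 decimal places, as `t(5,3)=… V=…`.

t(5,3)=1.310 V=172.167

span = t_max - t_min = 3.43 - 0.78 = 2.650
L(5,3) = 51, L_eff = 1 - 51/255 = 0.800000 (inverted)
t(5,3) = 3.43 - 2.650·0.800000 = 1.310
Σt over all 4·12 pixels = 97.33
V = pitch²·Σt = 1.33²·97.33 = 172.167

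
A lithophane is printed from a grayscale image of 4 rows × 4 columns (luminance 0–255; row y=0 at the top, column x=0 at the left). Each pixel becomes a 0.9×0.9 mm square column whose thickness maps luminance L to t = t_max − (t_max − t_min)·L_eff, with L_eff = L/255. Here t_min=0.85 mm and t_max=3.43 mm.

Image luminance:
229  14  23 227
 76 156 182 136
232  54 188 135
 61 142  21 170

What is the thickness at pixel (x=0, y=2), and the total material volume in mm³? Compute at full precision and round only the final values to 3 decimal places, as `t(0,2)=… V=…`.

span = t_max - t_min = 3.43 - 0.85 = 2.580
L(0,2) = 232, L_eff = 232/255 = 0.909804
t(0,2) = 3.43 - 2.580·0.909804 = 1.083
Σt over all 4·4 pixels = 72631/2125 ≈ 34.1792941
V = pitch²·Σt = 0.9²·72631/2125 = 27.685

t(0,2)=1.083 V=27.685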